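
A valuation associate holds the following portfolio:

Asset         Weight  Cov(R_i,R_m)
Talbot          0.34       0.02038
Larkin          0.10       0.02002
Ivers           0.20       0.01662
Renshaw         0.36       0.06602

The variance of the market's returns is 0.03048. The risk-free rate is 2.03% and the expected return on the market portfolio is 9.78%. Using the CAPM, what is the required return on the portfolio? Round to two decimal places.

11.19%

β_Talbot = 0.02038 / 0.03048 = 0.6686
β_Larkin = 0.02002 / 0.03048 = 0.6568
β_Ivers = 0.01662 / 0.03048 = 0.5453
β_Renshaw = 0.06602 / 0.03048 = 2.1660
β_P = Σ w_i β_i = 0.34×0.6686 + 0.10×0.6568 + 0.20×0.5453 + 0.36×2.1660 = 1.1818
MRP = 9.78% − 2.03% = 7.75%
E(R_P) = R_f + β_P × MRP = 2.03% + 1.1818 × 7.75% = 11.19%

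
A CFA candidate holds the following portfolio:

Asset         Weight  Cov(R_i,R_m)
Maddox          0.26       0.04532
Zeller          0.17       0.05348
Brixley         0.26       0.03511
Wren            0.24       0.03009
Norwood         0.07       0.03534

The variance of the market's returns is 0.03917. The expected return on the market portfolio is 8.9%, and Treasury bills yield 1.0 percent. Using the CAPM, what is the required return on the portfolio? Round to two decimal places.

9.01%

β_Maddox = 0.04532 / 0.03917 = 1.1570
β_Zeller = 0.05348 / 0.03917 = 1.3653
β_Brixley = 0.03511 / 0.03917 = 0.8963
β_Wren = 0.03009 / 0.03917 = 0.7682
β_Norwood = 0.03534 / 0.03917 = 0.9022
β_P = Σ w_i β_i = 0.26×1.1570 + 0.17×1.3653 + 0.26×0.8963 + 0.24×0.7682 + 0.07×0.9022 = 1.0135
MRP = 8.9% − 1.0% = 7.90%
E(R_P) = R_f + β_P × MRP = 1.0% + 1.0135 × 7.9% = 9.01%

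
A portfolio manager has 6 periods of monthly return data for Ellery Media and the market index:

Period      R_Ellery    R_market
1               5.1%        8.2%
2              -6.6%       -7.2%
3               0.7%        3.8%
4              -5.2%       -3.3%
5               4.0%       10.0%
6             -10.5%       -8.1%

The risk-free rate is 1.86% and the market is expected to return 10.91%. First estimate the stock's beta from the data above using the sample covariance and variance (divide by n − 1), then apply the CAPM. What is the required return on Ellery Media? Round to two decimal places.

8.95%

Mean R_i = (5.1 − 6.6 + 0.7 − 5.2 + 4.0 − 10.5) / 6 = -2.0833%
Mean R_m = (8.2 − 7.2 + 3.8 − 3.3 + 10.0 − 8.1) / 6 = 0.5667%
Σ(R_i − R̄_i)(R_m − R̄_m) = 241.2933  ⇒  Cov = 241.2933 / 5 = 48.2587
Σ(R_m − R̄_m)² = 308.0933  ⇒  Var(R_m) = 308.0933 / 5 = 61.6187
β = Cov / Var(R_m) = 48.2587 / 61.6187 = 0.7832
MRP = 10.91% − 1.86% = 9.05%
E(R) = R_f + β × MRP = 1.86% + 0.7832 × 9.05% = 8.95%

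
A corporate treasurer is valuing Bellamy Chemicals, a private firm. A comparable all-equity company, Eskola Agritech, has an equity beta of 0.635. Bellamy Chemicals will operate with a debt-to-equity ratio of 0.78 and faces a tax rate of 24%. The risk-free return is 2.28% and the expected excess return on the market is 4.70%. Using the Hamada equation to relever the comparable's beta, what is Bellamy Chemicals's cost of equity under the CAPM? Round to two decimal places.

7.03%

β_L = β_U × [1 + (1 − t)(D/E)] = 0.635 × [1 + (1 − 0.24) × 0.78]
    = 0.635 × [1 + 0.76 × 0.78] = 0.635 × 1.5928 = 1.0114
E(R) = R_f + β_L × MRP = 2.28% + 1.0114 × 4.70% = 7.03%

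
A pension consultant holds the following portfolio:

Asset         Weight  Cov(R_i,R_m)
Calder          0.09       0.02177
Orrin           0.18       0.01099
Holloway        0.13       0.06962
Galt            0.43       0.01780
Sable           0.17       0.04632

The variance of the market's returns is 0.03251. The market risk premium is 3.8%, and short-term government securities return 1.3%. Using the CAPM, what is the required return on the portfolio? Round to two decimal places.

β_Calder = 0.02177 / 0.03251 = 0.6696
β_Orrin = 0.01099 / 0.03251 = 0.3380
β_Holloway = 0.06962 / 0.03251 = 2.1415
β_Galt = 0.01780 / 0.03251 = 0.5475
β_Sable = 0.04632 / 0.03251 = 1.4248
β_P = Σ w_i β_i = 0.09×0.6696 + 0.18×0.3380 + 0.13×2.1415 + 0.43×0.5475 + 0.17×1.4248 = 0.8771
E(R_P) = R_f + β_P × MRP = 1.3% + 0.8771 × 3.8% = 4.63%

4.63%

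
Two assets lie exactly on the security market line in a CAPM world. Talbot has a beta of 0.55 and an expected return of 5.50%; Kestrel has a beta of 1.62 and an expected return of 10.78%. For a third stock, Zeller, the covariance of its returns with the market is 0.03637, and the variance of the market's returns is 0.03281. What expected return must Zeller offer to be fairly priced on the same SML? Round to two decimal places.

8.26%

MRP = (10.78% − 5.50%) / (1.62 − 0.55) = 4.9346%
R_f = 5.50% − 0.55 × 4.9346% = 2.7860%
β_Zeller = Cov / Var(R_m) = 0.03637 / 0.03281 = 1.1085
E(R_Zeller) = R_f + β × MRP = 2.7860% + 1.1085 × 4.9346% = 8.26%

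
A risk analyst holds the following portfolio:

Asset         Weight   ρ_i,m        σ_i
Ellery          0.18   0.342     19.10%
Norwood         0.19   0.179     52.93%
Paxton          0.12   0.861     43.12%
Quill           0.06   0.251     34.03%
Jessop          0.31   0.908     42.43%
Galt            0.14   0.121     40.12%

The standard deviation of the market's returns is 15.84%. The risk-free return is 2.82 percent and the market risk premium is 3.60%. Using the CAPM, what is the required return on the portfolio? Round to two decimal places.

7.49%

β_Ellery = 0.342 × 19.10% / 15.84% = 0.4124
β_Norwood = 0.179 × 52.93% / 15.84% = 0.5981
β_Paxton = 0.861 × 43.12% / 15.84% = 2.3438
β_Quill = 0.251 × 34.03% / 15.84% = 0.5392
β_Jessop = 0.908 × 42.43% / 15.84% = 2.4322
β_Galt = 0.121 × 40.12% / 15.84% = 0.3065
β_P = Σ w_i β_i = 0.18×0.4124 + 0.19×0.5981 + 0.12×2.3438 + 0.06×0.5392 + 0.31×2.4322 + 0.14×0.3065 = 1.2984
E(R_P) = R_f + β_P × MRP = 2.82% + 1.2984 × 3.60% = 7.49%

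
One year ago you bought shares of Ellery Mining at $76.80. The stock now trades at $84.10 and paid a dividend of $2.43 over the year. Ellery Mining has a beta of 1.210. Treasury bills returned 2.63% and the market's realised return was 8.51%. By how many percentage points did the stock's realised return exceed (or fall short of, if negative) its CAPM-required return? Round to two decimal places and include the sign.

Realised HPR = (P1 + D1 − P0) / P0 = (84.10 + 2.43 − 76.80) / 76.80 = 9.73 / 76.80 = 12.6693%
MRP = 8.51% − 2.63% = 5.88%
CAPM required = R_f + β·MRP = 2.63% + 1.210 × 5.88% = 9.74480%
α = realised − required = 12.6693% − 9.74480% = +2.92%

+2.92%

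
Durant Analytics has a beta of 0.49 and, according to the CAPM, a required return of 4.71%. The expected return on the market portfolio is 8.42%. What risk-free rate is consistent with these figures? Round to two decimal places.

1.15%

E(R) = R_f + β(E(R_m) − R_f) = R_f(1 − β) + β·E(R_m)
4.71% = R_f × (1 − 0.49) + 0.49 × 8.42%
4.71% = R_f × 0.51 + 4.1258%
R_f = (4.71% − 4.1258%) / 0.51 = 1.15%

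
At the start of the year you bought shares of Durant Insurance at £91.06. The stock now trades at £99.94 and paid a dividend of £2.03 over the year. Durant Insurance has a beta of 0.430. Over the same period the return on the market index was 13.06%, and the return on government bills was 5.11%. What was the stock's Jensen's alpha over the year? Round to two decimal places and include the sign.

+3.45%

Realised HPR = (P1 + D1 − P0) / P0 = (99.94 + 2.03 − 91.06) / 91.06 = 10.91 / 91.06 = 11.9811%
MRP = 13.06% − 5.11% = 7.95%
CAPM required = R_f + β·MRP = 5.11% + 0.430 × 7.95% = 8.52850%
α = realised − required = 11.9811% − 8.52850% = +3.45%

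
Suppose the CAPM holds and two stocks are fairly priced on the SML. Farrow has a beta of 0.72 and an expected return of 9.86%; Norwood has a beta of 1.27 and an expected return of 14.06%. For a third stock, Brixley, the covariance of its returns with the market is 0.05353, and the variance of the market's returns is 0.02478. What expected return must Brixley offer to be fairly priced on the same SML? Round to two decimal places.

20.86%

MRP = (14.06% − 9.86%) / (1.27 − 0.72) = 7.6364%
R_f = 9.86% − 0.72 × 7.6364% = 4.3618%
β_Brixley = Cov / Var(R_m) = 0.05353 / 0.02478 = 2.1602
E(R_Brixley) = R_f + β × MRP = 4.3618% + 2.1602 × 7.6364% = 20.86%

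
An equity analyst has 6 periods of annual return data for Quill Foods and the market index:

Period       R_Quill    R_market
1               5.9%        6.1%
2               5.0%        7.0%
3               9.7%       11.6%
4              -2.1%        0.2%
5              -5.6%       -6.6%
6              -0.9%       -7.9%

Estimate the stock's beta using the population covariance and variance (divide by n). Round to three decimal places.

Mean R_i = (5.9 + 5.0 + 9.7 − 2.1 − 5.6 − 0.9) / 6 = 2.0000%
Mean R_m = (6.1 + 7.0 + 11.6 + 0.2 − 6.6 − 7.9) / 6 = 1.7333%
Σ(R_i − R̄_i)(R_m − R̄_m) = 206.3600  ⇒  Cov = 206.3600 / 6 = 34.3933
Σ(R_m − R̄_m)² = 308.7533  ⇒  Var(R_m) = 308.7533 / 6 = 51.4589
β = Cov / Var(R_m) = 34.3933 / 51.4589 = 0.6684

0.668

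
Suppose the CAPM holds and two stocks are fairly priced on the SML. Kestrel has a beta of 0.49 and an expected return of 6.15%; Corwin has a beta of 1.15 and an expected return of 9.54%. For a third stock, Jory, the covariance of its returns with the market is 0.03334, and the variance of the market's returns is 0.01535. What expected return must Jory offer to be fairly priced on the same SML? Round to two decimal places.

14.79%

MRP = (9.54% − 6.15%) / (1.15 − 0.49) = 5.1364%
R_f = 6.15% − 0.49 × 5.1364% = 3.6332%
β_Jory = Cov / Var(R_m) = 0.03334 / 0.01535 = 2.1720
E(R_Jory) = R_f + β × MRP = 3.6332% + 2.1720 × 5.1364% = 14.79%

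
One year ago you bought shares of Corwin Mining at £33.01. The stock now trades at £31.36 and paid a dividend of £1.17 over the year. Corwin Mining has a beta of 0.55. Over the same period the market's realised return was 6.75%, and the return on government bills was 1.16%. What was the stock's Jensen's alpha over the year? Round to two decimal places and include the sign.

Realised HPR = (P1 + D1 − P0) / P0 = (31.36 + 1.17 − 33.01) / 33.01 = -0.48 / 33.01 = -1.4541%
MRP = 6.75% − 1.16% = 5.59%
CAPM required = R_f + β·MRP = 1.16% + 0.55 × 5.59% = 4.2345%
α = realised − required = -1.4541% − 4.2345% = -5.69%

-5.69%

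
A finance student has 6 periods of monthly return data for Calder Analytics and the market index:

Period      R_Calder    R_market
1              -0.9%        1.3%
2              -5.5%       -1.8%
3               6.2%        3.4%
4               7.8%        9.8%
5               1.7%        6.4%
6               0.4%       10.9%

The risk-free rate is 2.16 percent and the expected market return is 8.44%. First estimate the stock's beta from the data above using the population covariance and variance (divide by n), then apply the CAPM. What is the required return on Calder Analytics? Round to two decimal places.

5.91%

Mean R_i = (-0.9 − 5.5 + 6.2 + 7.8 + 1.7 + 0.4) / 6 = 1.6167%
Mean R_m = (1.3 − 1.8 + 3.4 + 9.8 + 6.4 + 10.9) / 6 = 5.0000%
Σ(R_i − R̄_i)(R_m − R̄_m) = 72.9900  ⇒  Cov = 72.9900 / 6 = 12.1650
Σ(R_m − R̄_m)² = 122.3000  ⇒  Var(R_m) = 122.3000 / 6 = 20.3833
β = Cov / Var(R_m) = 12.1650 / 20.3833 = 0.5968
MRP = 8.44% − 2.16% = 6.28%
E(R) = R_f + β × MRP = 2.16% + 0.5968 × 6.28% = 5.91%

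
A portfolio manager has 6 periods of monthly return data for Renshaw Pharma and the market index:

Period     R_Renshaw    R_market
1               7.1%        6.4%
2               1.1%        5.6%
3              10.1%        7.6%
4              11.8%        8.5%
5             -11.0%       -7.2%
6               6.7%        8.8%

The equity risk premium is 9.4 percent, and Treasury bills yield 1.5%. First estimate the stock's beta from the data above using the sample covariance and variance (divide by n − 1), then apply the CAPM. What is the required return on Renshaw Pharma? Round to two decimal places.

13.68%

Mean R_i = (7.1 + 1.1 + 10.1 + 11.8 − 11.0 + 6.7) / 6 = 4.3000%
Mean R_m = (6.4 + 5.6 + 7.6 + 8.5 − 7.2 + 8.8) / 6 = 4.9500%
Σ(R_i − R̄_i)(R_m − R̄_m) = 239.1100  ⇒  Cov = 239.1100 / 5 = 47.8220
Σ(R_m − R̄_m)² = 184.5950  ⇒  Var(R_m) = 184.5950 / 5 = 36.9190
β = Cov / Var(R_m) = 47.8220 / 36.9190 = 1.2953
E(R) = R_f + β × MRP = 1.5% + 1.2953 × 9.4% = 13.68%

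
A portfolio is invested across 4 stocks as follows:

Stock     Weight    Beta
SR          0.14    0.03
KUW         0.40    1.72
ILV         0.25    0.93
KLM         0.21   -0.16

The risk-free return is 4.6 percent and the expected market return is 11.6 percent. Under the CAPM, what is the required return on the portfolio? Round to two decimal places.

β_P = Σ w_i β_i = 0.14×0.03 + 0.40×1.72 + 0.25×0.93 + 0.21×-0.16 = 0.8911
MRP = 11.6% − 4.6% = 7.00%
E(R_P) = R_f + β_P × MRP = 4.6% + 0.8911 × 7.0% = 10.84%

10.84%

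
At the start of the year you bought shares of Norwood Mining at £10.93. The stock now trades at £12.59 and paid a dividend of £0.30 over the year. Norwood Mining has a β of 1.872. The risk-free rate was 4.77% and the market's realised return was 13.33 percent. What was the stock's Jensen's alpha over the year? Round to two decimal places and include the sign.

Realised HPR = (P1 + D1 − P0) / P0 = (12.59 + 0.30 − 10.93) / 10.93 = 1.96 / 10.93 = 17.9323%
MRP = 13.33% − 4.77% = 8.56%
CAPM required = R_f + β·MRP = 4.77% + 1.872 × 8.56% = 20.79432%
α = realised − required = 17.9323% − 20.79432% = -2.86%

-2.86%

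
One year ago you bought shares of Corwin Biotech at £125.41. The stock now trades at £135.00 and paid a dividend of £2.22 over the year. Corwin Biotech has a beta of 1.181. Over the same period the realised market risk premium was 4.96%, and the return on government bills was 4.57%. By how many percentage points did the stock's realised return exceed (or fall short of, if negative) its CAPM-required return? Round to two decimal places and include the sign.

-1.01%

Realised HPR = (P1 + D1 − P0) / P0 = (135.00 + 2.22 − 125.41) / 125.41 = 11.81 / 125.41 = 9.4171%
CAPM required = R_f + β·MRP = 4.57% + 1.181 × 4.96% = 10.42776%
α = realised − required = 9.4171% − 10.42776% = -1.01%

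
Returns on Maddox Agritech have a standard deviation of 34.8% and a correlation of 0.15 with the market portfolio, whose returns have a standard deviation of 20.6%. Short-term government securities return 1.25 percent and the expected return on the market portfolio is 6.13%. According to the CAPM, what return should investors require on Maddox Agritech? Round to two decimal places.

2.49%

β = ρ × σ_i / σ_m = 0.15 × 34.8% / 20.6% = 0.2534
MRP = 6.13% − 1.25% = 4.88%
E(R) = 1.25% + 0.2534 × 4.88% = 2.49%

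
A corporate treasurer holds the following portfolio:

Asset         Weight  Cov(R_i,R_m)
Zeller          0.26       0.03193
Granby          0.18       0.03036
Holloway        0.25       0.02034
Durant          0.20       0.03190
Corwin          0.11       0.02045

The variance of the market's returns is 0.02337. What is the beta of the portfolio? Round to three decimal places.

β_Zeller = 0.03193 / 0.02337 = 1.3663
β_Granby = 0.03036 / 0.02337 = 1.2991
β_Holloway = 0.02034 / 0.02337 = 0.8703
β_Durant = 0.03190 / 0.02337 = 1.3650
β_Corwin = 0.02045 / 0.02337 = 0.8751
β_P = Σ w_i β_i = 0.26×1.3663 + 0.18×1.2991 + 0.25×0.8703 + 0.20×1.3650 + 0.11×0.8751 = 1.1759

1.176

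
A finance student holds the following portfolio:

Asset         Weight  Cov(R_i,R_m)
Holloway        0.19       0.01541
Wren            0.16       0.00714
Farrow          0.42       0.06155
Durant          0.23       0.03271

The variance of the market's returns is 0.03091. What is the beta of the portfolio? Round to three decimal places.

1.211

β_Holloway = 0.01541 / 0.03091 = 0.4985
β_Wren = 0.00714 / 0.03091 = 0.2310
β_Farrow = 0.06155 / 0.03091 = 1.9913
β_Durant = 0.03271 / 0.03091 = 1.0582
β_P = Σ w_i β_i = 0.19×0.4985 + 0.16×0.2310 + 0.42×1.9913 + 0.23×1.0582 = 1.2114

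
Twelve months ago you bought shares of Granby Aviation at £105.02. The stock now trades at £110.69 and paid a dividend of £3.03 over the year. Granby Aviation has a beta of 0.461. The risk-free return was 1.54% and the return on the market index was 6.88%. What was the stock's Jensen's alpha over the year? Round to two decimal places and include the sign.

+4.28%

Realised HPR = (P1 + D1 − P0) / P0 = (110.69 + 3.03 − 105.02) / 105.02 = 8.70 / 105.02 = 8.2841%
MRP = 6.88% − 1.54% = 5.34%
CAPM required = R_f + β·MRP = 1.54% + 0.461 × 5.34% = 4.00174%
α = realised − required = 8.2841% − 4.00174% = +4.28%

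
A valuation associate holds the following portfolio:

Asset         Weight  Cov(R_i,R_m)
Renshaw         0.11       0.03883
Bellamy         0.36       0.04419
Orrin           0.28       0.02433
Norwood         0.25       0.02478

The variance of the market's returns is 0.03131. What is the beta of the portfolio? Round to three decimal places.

1.060

β_Renshaw = 0.03883 / 0.03131 = 1.2402
β_Bellamy = 0.04419 / 0.03131 = 1.4114
β_Orrin = 0.02433 / 0.03131 = 0.7771
β_Norwood = 0.02478 / 0.03131 = 0.7914
β_P = Σ w_i β_i = 0.11×1.2402 + 0.36×1.4114 + 0.28×0.7771 + 0.25×0.7914 = 1.0600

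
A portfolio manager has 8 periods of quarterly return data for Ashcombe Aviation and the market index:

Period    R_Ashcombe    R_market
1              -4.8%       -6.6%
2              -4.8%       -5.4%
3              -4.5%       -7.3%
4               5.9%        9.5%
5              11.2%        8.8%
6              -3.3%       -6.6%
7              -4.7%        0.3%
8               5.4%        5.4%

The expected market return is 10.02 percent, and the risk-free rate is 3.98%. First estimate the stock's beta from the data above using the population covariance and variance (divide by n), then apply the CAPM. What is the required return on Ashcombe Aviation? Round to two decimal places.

8.84%

Mean R_i = (-4.8 − 4.8 − 4.5 + 5.9 + 11.2 − 3.3 − 4.7 + 5.4) / 8 = 0.0500%
Mean R_m = (-6.6 − 5.4 − 7.3 + 9.5 + 8.8 − 6.6 + 0.3 + 5.4) / 8 = -0.2375%
Σ(R_i − R̄_i)(R_m − R̄_m) = 294.6850  ⇒  Cov = 294.6850 / 8 = 36.8356
Σ(R_m − R̄_m)² = 366.0588  ⇒  Var(R_m) = 366.0588 / 8 = 45.7574
β = Cov / Var(R_m) = 36.8356 / 45.7574 = 0.8050
MRP = 10.02% − 3.98% = 6.04%
E(R) = R_f + β × MRP = 3.98% + 0.8050 × 6.04% = 8.84%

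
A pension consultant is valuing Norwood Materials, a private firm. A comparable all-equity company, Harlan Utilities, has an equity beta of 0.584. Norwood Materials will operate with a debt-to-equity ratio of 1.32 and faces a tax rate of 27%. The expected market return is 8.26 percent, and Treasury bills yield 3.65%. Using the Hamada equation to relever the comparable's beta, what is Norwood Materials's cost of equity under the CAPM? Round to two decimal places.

β_L = β_U × [1 + (1 − t)(D/E)] = 0.584 × [1 + (1 − 0.27) × 1.32]
    = 0.584 × [1 + 0.73 × 1.32] = 0.584 × 1.9636 = 1.1467
MRP = 8.26% − 3.65% = 4.61%
E(R) = R_f + β_L × MRP = 3.65% + 1.1467 × 4.61% = 8.94%

8.94%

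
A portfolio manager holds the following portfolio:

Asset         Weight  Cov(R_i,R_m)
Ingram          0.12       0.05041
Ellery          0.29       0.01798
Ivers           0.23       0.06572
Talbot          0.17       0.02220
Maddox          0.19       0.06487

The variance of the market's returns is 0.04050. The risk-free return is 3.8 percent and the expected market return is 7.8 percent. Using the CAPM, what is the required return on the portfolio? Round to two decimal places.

8.00%

β_Ingram = 0.05041 / 0.04050 = 1.2447
β_Ellery = 0.01798 / 0.04050 = 0.4440
β_Ivers = 0.06572 / 0.04050 = 1.6227
β_Talbot = 0.02220 / 0.04050 = 0.5481
β_Maddox = 0.06487 / 0.04050 = 1.6017
β_P = Σ w_i β_i = 0.12×1.2447 + 0.29×0.4440 + 0.23×1.6227 + 0.17×0.5481 + 0.19×1.6017 = 1.0488
MRP = 7.8% − 3.8% = 4.00%
E(R_P) = R_f + β_P × MRP = 3.8% + 1.0488 × 4.0% = 8.00%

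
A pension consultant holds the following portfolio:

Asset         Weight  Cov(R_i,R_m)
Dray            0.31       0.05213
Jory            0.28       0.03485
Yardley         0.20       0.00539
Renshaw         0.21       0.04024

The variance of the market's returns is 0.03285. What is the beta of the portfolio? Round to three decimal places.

β_Dray = 0.05213 / 0.03285 = 1.5869
β_Jory = 0.03485 / 0.03285 = 1.0609
β_Yardley = 0.00539 / 0.03285 = 0.1641
β_Renshaw = 0.04024 / 0.03285 = 1.2250
β_P = Σ w_i β_i = 0.31×1.5869 + 0.28×1.0609 + 0.20×0.1641 + 0.21×1.2250 = 1.0791

1.079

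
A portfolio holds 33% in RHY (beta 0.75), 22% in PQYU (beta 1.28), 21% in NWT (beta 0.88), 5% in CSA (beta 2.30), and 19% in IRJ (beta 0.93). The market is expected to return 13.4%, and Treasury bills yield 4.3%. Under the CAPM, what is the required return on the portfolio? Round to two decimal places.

β_P = Σ w_i β_i = 0.33×0.75 + 0.22×1.28 + 0.21×0.88 + 0.05×2.30 + 0.19×0.93 = 1.0056
MRP = 13.4% − 4.3% = 9.10%
E(R_P) = R_f + β_P × MRP = 4.3% + 1.0056 × 9.1% = 13.45%

13.45%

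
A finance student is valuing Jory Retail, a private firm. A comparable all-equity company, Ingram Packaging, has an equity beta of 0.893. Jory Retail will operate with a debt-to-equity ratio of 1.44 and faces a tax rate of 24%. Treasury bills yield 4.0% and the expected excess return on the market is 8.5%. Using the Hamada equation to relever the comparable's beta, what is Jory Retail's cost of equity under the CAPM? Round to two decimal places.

19.90%

β_L = β_U × [1 + (1 − t)(D/E)] = 0.893 × [1 + (1 − 0.24) × 1.44]
    = 0.893 × [1 + 0.76 × 1.44] = 0.893 × 2.0944 = 1.8703
E(R) = R_f + β_L × MRP = 4.0% + 1.8703 × 8.5% = 19.90%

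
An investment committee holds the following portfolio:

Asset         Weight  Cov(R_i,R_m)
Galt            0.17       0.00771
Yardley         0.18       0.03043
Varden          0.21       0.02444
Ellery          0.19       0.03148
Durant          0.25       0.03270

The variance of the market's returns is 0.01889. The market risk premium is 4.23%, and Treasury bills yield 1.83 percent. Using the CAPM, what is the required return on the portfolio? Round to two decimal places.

β_Galt = 0.00771 / 0.01889 = 0.4082
β_Yardley = 0.03043 / 0.01889 = 1.6109
β_Varden = 0.02444 / 0.01889 = 1.2938
β_Ellery = 0.03148 / 0.01889 = 1.6665
β_Durant = 0.03270 / 0.01889 = 1.7311
β_P = Σ w_i β_i = 0.17×0.4082 + 0.18×1.6109 + 0.21×1.2938 + 0.19×1.6665 + 0.25×1.7311 = 1.3805
E(R_P) = R_f + β_P × MRP = 1.83% + 1.3805 × 4.23% = 7.67%

7.67%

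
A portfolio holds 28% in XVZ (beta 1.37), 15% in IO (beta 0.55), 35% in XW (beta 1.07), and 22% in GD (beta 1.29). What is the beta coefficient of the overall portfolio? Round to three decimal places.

β_P = Σ w_i β_i = 0.28×1.37 + 0.15×0.55 + 0.35×1.07 + 0.22×1.29 = 1.1244

1.124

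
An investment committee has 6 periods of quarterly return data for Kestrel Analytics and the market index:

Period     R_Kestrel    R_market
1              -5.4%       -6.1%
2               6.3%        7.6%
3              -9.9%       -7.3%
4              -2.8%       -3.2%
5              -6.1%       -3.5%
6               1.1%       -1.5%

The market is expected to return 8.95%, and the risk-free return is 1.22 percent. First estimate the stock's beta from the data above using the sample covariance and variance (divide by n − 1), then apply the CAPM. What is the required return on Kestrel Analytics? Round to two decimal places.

9.07%

Mean R_i = (-5.4 + 6.3 − 9.9 − 2.8 − 6.1 + 1.1) / 6 = -2.8000%
Mean R_m = (-6.1 + 7.6 − 7.3 − 3.2 − 3.5 − 1.5) / 6 = -2.3333%
Σ(R_i − R̄_i)(R_m − R̄_m) = 142.5500  ⇒  Cov = 142.5500 / 5 = 28.5100
Σ(R_m − R̄_m)² = 140.3333  ⇒  Var(R_m) = 140.3333 / 5 = 28.0667
β = Cov / Var(R_m) = 28.5100 / 28.0667 = 1.0158
MRP = 8.95% − 1.22% = 7.73%
E(R) = R_f + β × MRP = 1.22% + 1.0158 × 7.73% = 9.07%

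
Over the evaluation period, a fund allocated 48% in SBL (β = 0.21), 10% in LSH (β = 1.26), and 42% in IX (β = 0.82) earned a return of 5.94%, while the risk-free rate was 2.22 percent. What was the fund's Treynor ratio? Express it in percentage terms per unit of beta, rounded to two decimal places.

6.51%

β_P = 0.48×0.21 + 0.10×1.26 + 0.42×0.82 = 0.5712
Treynor = (R_P − R_f) / β_P = (5.94% − 2.22%) / 0.5712 = 3.72% / 0.5712 = 6.51%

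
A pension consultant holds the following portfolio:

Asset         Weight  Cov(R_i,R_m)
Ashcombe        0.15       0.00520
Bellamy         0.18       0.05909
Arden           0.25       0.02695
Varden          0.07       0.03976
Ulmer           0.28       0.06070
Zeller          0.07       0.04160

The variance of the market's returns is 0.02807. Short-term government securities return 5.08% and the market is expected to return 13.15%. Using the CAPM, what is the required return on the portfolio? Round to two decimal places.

16.82%

β_Ashcombe = 0.00520 / 0.02807 = 0.1853
β_Bellamy = 0.05909 / 0.02807 = 2.1051
β_Arden = 0.02695 / 0.02807 = 0.9601
β_Varden = 0.03976 / 0.02807 = 1.4165
β_Ulmer = 0.06070 / 0.02807 = 2.1625
β_Zeller = 0.04160 / 0.02807 = 1.4820
β_P = Σ w_i β_i = 0.15×0.1853 + 0.18×2.1051 + 0.25×0.9601 + 0.07×1.4165 + 0.28×2.1625 + 0.07×1.4820 = 1.4551
MRP = 13.15% − 5.08% = 8.07%
E(R_P) = R_f + β_P × MRP = 5.08% + 1.4551 × 8.07% = 16.82%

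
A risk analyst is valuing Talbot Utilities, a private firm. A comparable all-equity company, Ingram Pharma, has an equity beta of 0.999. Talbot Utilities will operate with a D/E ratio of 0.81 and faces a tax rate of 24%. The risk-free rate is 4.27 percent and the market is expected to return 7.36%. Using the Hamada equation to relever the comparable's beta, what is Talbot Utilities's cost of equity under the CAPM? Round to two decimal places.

β_L = β_U × [1 + (1 − t)(D/E)] = 0.999 × [1 + (1 − 0.24) × 0.81]
    = 0.999 × [1 + 0.76 × 0.81] = 0.999 × 1.6156 = 1.6140
MRP = 7.36% − 4.27% = 3.09%
E(R) = R_f + β_L × MRP = 4.27% + 1.6140 × 3.09% = 9.26%

9.26%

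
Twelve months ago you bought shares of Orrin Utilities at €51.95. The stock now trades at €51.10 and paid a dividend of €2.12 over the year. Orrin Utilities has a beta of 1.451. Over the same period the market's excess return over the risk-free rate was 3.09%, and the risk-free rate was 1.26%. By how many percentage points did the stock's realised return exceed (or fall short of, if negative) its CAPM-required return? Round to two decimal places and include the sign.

-3.30%

Realised HPR = (P1 + D1 − P0) / P0 = (51.10 + 2.12 − 51.95) / 51.95 = 1.27 / 51.95 = 2.4447%
CAPM required = R_f + β·MRP = 1.26% + 1.451 × 3.09% = 5.74359%
α = realised − required = 2.4447% − 5.74359% = -3.30%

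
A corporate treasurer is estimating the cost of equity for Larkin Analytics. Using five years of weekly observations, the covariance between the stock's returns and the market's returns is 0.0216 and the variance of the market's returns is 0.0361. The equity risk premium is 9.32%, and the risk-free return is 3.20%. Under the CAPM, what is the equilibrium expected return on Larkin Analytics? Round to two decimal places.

8.78%

β = Cov(R_i, R_m) / Var(R_m) = 0.0216 / 0.0361 = 0.5983
E(R) = R_f + β × MRP = 3.20% + 0.5983 × 9.32% = 8.78%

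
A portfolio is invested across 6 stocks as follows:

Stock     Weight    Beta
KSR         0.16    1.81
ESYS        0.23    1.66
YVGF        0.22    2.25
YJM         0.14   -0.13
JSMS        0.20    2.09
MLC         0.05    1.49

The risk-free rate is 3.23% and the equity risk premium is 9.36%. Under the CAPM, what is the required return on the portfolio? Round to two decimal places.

18.59%

β_P = Σ w_i β_i = 0.16×1.81 + 0.23×1.66 + 0.22×2.25 + 0.14×-0.13 + 0.20×2.09 + 0.05×1.49 = 1.6407
E(R_P) = R_f + β_P × MRP = 3.23% + 1.6407 × 9.36% = 18.59%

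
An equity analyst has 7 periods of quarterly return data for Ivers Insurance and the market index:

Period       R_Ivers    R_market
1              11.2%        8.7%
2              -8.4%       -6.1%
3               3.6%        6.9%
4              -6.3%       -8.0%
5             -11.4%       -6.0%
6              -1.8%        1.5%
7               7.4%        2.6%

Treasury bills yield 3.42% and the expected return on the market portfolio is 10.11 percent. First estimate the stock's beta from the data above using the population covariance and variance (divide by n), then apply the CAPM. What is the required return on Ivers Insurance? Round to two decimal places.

Mean R_i = (11.2 − 8.4 + 3.6 − 6.3 − 11.4 − 1.8 + 7.4) / 7 = -0.8143%
Mean R_m = (8.7 − 6.1 + 6.9 − 8.0 − 6.0 + 1.5 + 2.6) / 7 = -0.0571%
Σ(R_i − R̄_i)(R_m − R̄_m) = 308.5343  ⇒  Cov = 308.5343 / 7 = 44.0763
Σ(R_m − R̄_m)² = 269.4971  ⇒  Var(R_m) = 269.4971 / 7 = 38.4996
β = Cov / Var(R_m) = 44.0763 / 38.4996 = 1.1449
MRP = 10.11% − 3.42% = 6.69%
E(R) = R_f + β × MRP = 3.42% + 1.1449 × 6.69% = 11.08%

11.08%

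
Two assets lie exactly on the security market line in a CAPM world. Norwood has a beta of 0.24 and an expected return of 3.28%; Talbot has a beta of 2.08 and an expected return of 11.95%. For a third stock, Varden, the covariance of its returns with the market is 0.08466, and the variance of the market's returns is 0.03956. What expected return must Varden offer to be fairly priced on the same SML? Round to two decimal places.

12.23%

MRP = (11.95% − 3.28%) / (2.08 − 0.24) = 4.7120%
R_f = 3.28% − 0.24 × 4.7120% = 2.1491%
β_Varden = Cov / Var(R_m) = 0.08466 / 0.03956 = 2.1400
E(R_Varden) = R_f + β × MRP = 2.1491% + 2.1400 × 4.7120% = 12.23%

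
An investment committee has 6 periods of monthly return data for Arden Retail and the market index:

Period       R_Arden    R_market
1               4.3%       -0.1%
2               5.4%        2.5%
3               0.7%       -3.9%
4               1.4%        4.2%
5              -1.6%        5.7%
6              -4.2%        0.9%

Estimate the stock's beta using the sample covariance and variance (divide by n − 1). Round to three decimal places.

-0.103

Mean R_i = (4.3 + 5.4 + 0.7 + 1.4 − 1.6 − 4.2) / 6 = 1.0000%
Mean R_m = (-0.1 + 2.5 − 3.9 + 4.2 + 5.7 + 0.9) / 6 = 1.5500%
Σ(R_i − R̄_i)(R_m − R̄_m) = -5.9800  ⇒  Cov = -5.9800 / 5 = -1.1960
Σ(R_m − R̄_m)² = 57.9950  ⇒  Var(R_m) = 57.9950 / 5 = 11.5990
β = Cov / Var(R_m) = -1.1960 / 11.5990 = -0.1031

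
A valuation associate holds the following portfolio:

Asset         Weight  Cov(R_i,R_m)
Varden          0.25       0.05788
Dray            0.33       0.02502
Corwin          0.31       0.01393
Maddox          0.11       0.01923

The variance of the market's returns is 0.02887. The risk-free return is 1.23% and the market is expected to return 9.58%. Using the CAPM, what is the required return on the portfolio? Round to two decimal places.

β_Varden = 0.05788 / 0.02887 = 2.0048
β_Dray = 0.02502 / 0.02887 = 0.8666
β_Corwin = 0.01393 / 0.02887 = 0.4825
β_Maddox = 0.01923 / 0.02887 = 0.6661
β_P = Σ w_i β_i = 0.25×2.0048 + 0.33×0.8666 + 0.31×0.4825 + 0.11×0.6661 = 1.0100
MRP = 9.58% − 1.23% = 8.35%
E(R_P) = R_f + β_P × MRP = 1.23% + 1.0100 × 8.35% = 9.66%

9.66%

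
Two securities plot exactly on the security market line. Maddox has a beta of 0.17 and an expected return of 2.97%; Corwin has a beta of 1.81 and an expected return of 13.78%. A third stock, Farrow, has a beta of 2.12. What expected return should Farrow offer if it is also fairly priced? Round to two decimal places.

MRP (SML slope) = (13.78% − 2.97%) / (1.81 − 0.17) = 10.81% / 1.64 = 6.5915%
R_f (intercept) = 2.97% − 0.17 × 6.5915% = 1.8494%
E(R_Farrow) = R_f + β × MRP = 1.8494% + 2.12 × 6.5915% = 15.82%

15.82%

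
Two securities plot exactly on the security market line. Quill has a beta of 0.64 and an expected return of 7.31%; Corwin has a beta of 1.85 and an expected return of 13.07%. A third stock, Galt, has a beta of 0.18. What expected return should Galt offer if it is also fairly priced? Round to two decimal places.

5.12%

MRP (SML slope) = (13.07% − 7.31%) / (1.85 − 0.64) = 5.76% / 1.21 = 4.7603%
R_f (intercept) = 7.31% − 0.64 × 4.7603% = 4.2634%
E(R_Galt) = R_f + β × MRP = 4.2634% + 0.18 × 4.7603% = 5.12%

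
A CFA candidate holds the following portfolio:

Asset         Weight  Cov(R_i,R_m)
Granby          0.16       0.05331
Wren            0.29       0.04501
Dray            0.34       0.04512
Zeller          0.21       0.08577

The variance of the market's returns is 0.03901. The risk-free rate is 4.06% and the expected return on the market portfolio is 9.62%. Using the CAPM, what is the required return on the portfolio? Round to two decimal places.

11.89%

β_Granby = 0.05331 / 0.03901 = 1.3666
β_Wren = 0.04501 / 0.03901 = 1.1538
β_Dray = 0.04512 / 0.03901 = 1.1566
β_Zeller = 0.08577 / 0.03901 = 2.1987
β_P = Σ w_i β_i = 0.16×1.3666 + 0.29×1.1538 + 0.34×1.1566 + 0.21×2.1987 = 1.4082
MRP = 9.62% − 4.06% = 5.56%
E(R_P) = R_f + β_P × MRP = 4.06% + 1.4082 × 5.56% = 11.89%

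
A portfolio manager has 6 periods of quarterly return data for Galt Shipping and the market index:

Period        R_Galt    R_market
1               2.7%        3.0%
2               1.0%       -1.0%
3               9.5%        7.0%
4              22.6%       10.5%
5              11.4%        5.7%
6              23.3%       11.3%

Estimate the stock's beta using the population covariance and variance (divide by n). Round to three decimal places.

Mean R_i = (2.7 + 1.0 + 9.5 + 22.6 + 11.4 + 23.3) / 6 = 11.7500%
Mean R_m = (3.0 − 1.0 + 7.0 + 10.5 + 5.7 + 11.3) / 6 = 6.0833%
Σ(R_i − R̄_i)(R_m − R̄_m) = 210.2950  ⇒  Cov = 210.2950 / 6 = 35.0492
Σ(R_m − R̄_m)² = 107.3883  ⇒  Var(R_m) = 107.3883 / 6 = 17.8981
β = Cov / Var(R_m) = 35.0492 / 17.8981 = 1.9583

1.958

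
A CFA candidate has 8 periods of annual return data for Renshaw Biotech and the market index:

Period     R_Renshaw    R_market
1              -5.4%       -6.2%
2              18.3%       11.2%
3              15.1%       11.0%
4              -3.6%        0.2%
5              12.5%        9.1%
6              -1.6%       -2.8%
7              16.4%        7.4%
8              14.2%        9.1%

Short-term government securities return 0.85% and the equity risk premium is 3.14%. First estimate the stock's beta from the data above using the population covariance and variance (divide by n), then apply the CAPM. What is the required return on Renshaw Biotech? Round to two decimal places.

Mean R_i = (-5.4 + 18.3 + 15.1 − 3.6 + 12.5 − 1.6 + 16.4 + 14.2) / 8 = 8.2375%
Mean R_m = (-6.2 + 11.2 + 11.0 + 0.2 + 9.1 − 2.8 + 7.4 + 9.1) / 8 = 4.8750%
Σ(R_i − R̄_i)(R_m − R̄_m) = 451.3675  ⇒  Cov = 451.3675 / 8 = 56.4209
Σ(R_m − R̄_m)² = 323.0150  ⇒  Var(R_m) = 323.0150 / 8 = 40.3769
β = Cov / Var(R_m) = 56.4209 / 40.3769 = 1.3974
E(R) = R_f + β × MRP = 0.85% + 1.3974 × 3.14% = 5.24%

5.24%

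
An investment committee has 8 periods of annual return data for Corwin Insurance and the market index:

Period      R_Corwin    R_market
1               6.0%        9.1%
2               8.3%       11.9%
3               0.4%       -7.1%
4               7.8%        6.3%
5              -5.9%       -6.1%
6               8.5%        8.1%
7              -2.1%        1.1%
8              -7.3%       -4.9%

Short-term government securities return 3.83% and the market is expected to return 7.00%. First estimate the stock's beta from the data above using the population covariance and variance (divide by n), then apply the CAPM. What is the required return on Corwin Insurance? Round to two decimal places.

Mean R_i = (6.0 + 8.3 + 0.4 + 7.8 − 5.9 + 8.5 − 2.1 − 7.3) / 8 = 1.9625%
Mean R_m = (9.1 + 11.9 − 7.1 + 6.3 − 6.1 + 8.1 + 1.1 − 4.9) / 8 = 2.3000%
Σ(R_i − R̄_i)(R_m − R̄_m) = 301.8600  ⇒  Cov = 301.8600 / 8 = 37.7325
Σ(R_m − R̄_m)² = 400.2400  ⇒  Var(R_m) = 400.2400 / 8 = 50.0300
β = Cov / Var(R_m) = 37.7325 / 50.0300 = 0.7542
MRP = 7.00% − 3.83% = 3.17%
E(R) = R_f + β × MRP = 3.83% + 0.7542 × 3.17% = 6.22%

6.22%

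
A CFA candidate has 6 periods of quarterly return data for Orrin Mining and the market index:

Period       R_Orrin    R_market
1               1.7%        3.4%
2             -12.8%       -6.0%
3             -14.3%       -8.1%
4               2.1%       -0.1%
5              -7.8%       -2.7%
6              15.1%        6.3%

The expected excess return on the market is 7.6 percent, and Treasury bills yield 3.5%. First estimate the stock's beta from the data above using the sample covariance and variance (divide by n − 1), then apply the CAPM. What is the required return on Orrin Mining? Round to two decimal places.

Mean R_i = (1.7 − 12.8 − 14.3 + 2.1 − 7.8 + 15.1) / 6 = -2.6667%
Mean R_m = (3.4 − 6.0 − 8.1 − 0.1 − 2.7 + 6.3) / 6 = -1.2000%
Σ(R_i − R̄_i)(R_m − R̄_m) = 295.1900  ⇒  Cov = 295.1900 / 5 = 59.0380
Σ(R_m − R̄_m)² = 151.5200  ⇒  Var(R_m) = 151.5200 / 5 = 30.3040
β = Cov / Var(R_m) = 59.0380 / 30.3040 = 1.9482
E(R) = R_f + β × MRP = 3.5% + 1.9482 × 7.6% = 18.31%

18.31%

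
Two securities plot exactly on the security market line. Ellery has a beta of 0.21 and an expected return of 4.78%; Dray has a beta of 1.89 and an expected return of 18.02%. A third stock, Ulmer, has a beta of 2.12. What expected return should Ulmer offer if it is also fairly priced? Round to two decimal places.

MRP (SML slope) = (18.02% − 4.78%) / (1.89 − 0.21) = 13.24% / 1.68 = 7.8810%
R_f (intercept) = 4.78% − 0.21 × 7.8810% = 3.1250%
E(R_Ulmer) = R_f + β × MRP = 3.1250% + 2.12 × 7.8810% = 19.83%

19.83%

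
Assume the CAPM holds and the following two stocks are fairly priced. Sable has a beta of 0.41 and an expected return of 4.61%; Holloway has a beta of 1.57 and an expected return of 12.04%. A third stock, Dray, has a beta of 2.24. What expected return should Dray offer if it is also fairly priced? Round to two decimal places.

MRP (SML slope) = (12.04% − 4.61%) / (1.57 − 0.41) = 7.43% / 1.16 = 6.4052%
R_f (intercept) = 4.61% − 0.41 × 6.4052% = 1.9839%
E(R_Dray) = R_f + β × MRP = 1.9839% + 2.24 × 6.4052% = 16.33%

16.33%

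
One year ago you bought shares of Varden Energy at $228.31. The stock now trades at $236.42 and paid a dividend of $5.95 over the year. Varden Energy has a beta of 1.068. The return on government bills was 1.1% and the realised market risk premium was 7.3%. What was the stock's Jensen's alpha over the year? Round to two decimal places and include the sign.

Realised HPR = (P1 + D1 − P0) / P0 = (236.42 + 5.95 − 228.31) / 228.31 = 14.06 / 228.31 = 6.1583%
CAPM required = R_f + β·MRP = 1.1% + 1.068 × 7.3% = 8.8964%
α = realised − required = 6.1583% − 8.8964% = -2.74%

-2.74%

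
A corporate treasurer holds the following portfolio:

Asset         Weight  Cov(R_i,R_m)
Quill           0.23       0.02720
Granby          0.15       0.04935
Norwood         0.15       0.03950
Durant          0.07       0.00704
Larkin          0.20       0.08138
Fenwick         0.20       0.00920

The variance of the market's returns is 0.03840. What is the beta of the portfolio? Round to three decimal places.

β_Quill = 0.02720 / 0.03840 = 0.7083
β_Granby = 0.04935 / 0.03840 = 1.2852
β_Norwood = 0.03950 / 0.03840 = 1.0286
β_Durant = 0.00704 / 0.03840 = 0.1833
β_Larkin = 0.08138 / 0.03840 = 2.1193
β_Fenwick = 0.00920 / 0.03840 = 0.2396
β_P = Σ w_i β_i = 0.23×0.7083 + 0.15×1.2852 + 0.15×1.0286 + 0.07×0.1833 + 0.20×2.1193 + 0.20×0.2396 = 0.9946

0.995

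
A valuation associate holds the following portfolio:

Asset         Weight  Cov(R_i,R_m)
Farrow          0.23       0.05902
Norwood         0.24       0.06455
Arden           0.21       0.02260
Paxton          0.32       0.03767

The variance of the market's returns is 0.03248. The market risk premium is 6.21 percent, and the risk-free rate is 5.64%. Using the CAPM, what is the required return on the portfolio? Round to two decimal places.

14.41%

β_Farrow = 0.05902 / 0.03248 = 1.8171
β_Norwood = 0.06455 / 0.03248 = 1.9874
β_Arden = 0.02260 / 0.03248 = 0.6958
β_Paxton = 0.03767 / 0.03248 = 1.1598
β_P = Σ w_i β_i = 0.23×1.8171 + 0.24×1.9874 + 0.21×0.6958 + 0.32×1.1598 = 1.4122
E(R_P) = R_f + β_P × MRP = 5.64% + 1.4122 × 6.21% = 14.41%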